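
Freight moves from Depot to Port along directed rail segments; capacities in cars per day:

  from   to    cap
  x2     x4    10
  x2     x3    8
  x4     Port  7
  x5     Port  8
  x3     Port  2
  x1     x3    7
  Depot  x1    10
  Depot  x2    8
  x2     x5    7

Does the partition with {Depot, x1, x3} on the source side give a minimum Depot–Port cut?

Yes — it is a minimum cut (capacity 10).

Given cut capacity: 8 + 2 = 10.
Augment Depot→x1→x3→Port: bottleneck 2, flow now 2.
Augment Depot→x2→x4→Port: bottleneck 7, flow now 9.
Augment Depot→x2→x5→Port: bottleneck 1, flow now 10.
No augmenting path remains; maximum flow = 10.
Cut capacity 10 equals the max flow, so it is a minimum cut.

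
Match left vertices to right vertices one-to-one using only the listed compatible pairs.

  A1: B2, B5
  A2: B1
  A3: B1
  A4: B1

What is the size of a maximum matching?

2

Unit-capacity flow: source→left, listed edges, right→sink; max matching = max flow.
Augmenting path A1→B2 (+1); matched 1.
Augmenting path A2→B1 (+1); matched 2.
No augmenting path remains; maximum matching = 2.
König certificate: {A1, B1} is a vertex cover of size 2 (every listed pair touches it), so no matching can be larger.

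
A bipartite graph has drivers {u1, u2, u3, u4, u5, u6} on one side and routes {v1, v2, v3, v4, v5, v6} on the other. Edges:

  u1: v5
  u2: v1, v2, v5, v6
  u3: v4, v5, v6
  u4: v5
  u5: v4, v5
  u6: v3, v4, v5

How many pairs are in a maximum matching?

5

Unit-capacity flow: source→left, listed edges, right→sink; max matching = max flow.
Augmenting path u1→v5 (+1); matched 1.
Augmenting path u2→v1 (+1); matched 2.
Augmenting path u3→v4 (+1); matched 3.
Augmenting path u6→v3 (+1); matched 4.
Augmenting path u5→v4→u3→v6 (+1); matched 5.
No augmenting path remains; maximum matching = 5.
König certificate: {u2, u3, u5, u6, v5} is a vertex cover of size 5 (every listed pair touches it), so no matching can be larger.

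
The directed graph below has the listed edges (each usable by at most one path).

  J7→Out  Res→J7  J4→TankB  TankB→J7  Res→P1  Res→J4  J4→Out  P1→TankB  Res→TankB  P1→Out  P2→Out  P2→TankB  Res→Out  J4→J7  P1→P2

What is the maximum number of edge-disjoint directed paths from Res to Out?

4

Assign every edge capacity 1; by Menger, the answer equals the max flow.
Path Res→Out (+1); total 1.
Path Res→J4→Out (+1); total 2.
Path Res→P1→Out (+1); total 3.
Path Res→J7→Out (+1); total 4.
No residual Res→Out path; max flow = 4.
Certifying cut of size 4: {J7→Out, Res→J4, Res→Out, Res→P1}.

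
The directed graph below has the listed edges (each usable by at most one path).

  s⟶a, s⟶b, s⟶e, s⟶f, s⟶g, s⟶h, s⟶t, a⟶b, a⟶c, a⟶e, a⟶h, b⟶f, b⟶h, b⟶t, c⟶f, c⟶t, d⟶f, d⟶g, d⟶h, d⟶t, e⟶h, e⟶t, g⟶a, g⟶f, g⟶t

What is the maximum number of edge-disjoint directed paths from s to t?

Assign every edge capacity 1; by Menger, the answer equals the max flow.
Path s→t (+1); total 1.
Path s→b→t (+1); total 2.
Path s→e→t (+1); total 3.
Path s→g→t (+1); total 4.
Path s→a→c→t (+1); total 5.
No residual s→t path; max flow = 5.
Certifying cut of size 5: {s→a, s→b, s→e, s→g, s→t}.

5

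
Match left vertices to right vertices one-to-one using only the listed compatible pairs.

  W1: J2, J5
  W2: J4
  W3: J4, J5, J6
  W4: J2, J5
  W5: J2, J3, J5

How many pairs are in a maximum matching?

5

Unit-capacity flow: source→left, listed edges, right→sink; max matching = max flow.
Augmenting path W1→J2 (+1); matched 1.
Augmenting path W2→J4 (+1); matched 2.
Augmenting path W3→J5 (+1); matched 3.
Augmenting path W5→J3 (+1); matched 4.
Augmenting path W4→J5→W3→J6 (+1); matched 5.
No augmenting path remains; maximum matching = 5.
König certificate: {W1, W2, W3, W4, W5} is a vertex cover of size 5 (every listed pair touches it), so no matching can be larger.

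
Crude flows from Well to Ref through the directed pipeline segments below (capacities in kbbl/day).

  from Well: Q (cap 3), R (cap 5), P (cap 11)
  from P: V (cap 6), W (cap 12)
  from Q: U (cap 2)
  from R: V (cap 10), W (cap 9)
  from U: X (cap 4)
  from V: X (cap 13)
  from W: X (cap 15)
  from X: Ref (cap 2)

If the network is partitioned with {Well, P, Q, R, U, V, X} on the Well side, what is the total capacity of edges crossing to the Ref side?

23

Edges leaving {Well, P, Q, R, U, V, X}: P→W (12), R→W (9), X→Ref (2).
Cut capacity = 12 + 9 + 2 = 23.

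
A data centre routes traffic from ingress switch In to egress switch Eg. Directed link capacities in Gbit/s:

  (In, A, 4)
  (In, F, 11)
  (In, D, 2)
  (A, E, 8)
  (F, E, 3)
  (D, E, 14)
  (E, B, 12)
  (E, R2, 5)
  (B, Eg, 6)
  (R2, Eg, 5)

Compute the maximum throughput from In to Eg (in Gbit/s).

9

Augment In→A→E→B→Eg: bottleneck 4, flow now 4.
Augment In→F→E→B→Eg: bottleneck 2, flow now 6.
Augment In→F→E→R2→Eg: bottleneck 1, flow now 7.
Augment In→D→E→R2→Eg: bottleneck 2, flow now 9.
No augmenting path remains; maximum flow = 9.
In the residual graph, reachable from In: {In, F}.
Min-cut edges: In→A (4), In→D (2), F→E (3); capacity 4 + 2 + 3 = 9.
This cut is saturated, so no flow can exceed 9.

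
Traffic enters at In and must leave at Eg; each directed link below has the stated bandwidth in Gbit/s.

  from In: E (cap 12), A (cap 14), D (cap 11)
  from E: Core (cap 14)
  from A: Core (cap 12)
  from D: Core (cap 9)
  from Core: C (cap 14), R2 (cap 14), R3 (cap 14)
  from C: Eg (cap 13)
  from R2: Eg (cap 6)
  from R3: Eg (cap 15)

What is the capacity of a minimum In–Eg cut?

33

Augment In→E→Core→C→Eg: bottleneck 12, flow now 12.
Augment In→A→Core→C→Eg: bottleneck 1, flow now 13.
Augment In→A→Core→R2→Eg: bottleneck 6, flow now 19.
Augment In→A→Core→R3→Eg: bottleneck 5, flow now 24.
Augment In→D→Core→R3→Eg: bottleneck 9, flow now 33.
No augmenting path remains; maximum flow = 33.
By max-flow min-cut, the minimum cut capacity equals the max flow.
In the residual graph, reachable from In: {In, A, D}.
Min-cut edges: In→E (12), A→Core (12), D→Core (9); capacity 12 + 12 + 9 = 33.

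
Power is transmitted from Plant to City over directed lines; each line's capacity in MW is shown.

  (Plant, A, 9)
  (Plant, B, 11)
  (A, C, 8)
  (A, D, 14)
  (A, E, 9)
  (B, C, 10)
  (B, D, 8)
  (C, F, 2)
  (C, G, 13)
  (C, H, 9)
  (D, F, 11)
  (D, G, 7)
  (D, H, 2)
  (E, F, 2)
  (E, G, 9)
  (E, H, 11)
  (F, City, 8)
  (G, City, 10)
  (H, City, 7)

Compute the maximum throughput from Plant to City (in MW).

Augment Plant→A→C→F→City: bottleneck 2, flow now 2.
Augment Plant→A→C→G→City: bottleneck 6, flow now 8.
Augment Plant→A→D→F→City: bottleneck 1, flow now 9.
Augment Plant→B→C→G→City: bottleneck 4, flow now 13.
Augment Plant→B→C→H→City: bottleneck 6, flow now 19.
Augment Plant→B→D→F→City: bottleneck 1, flow now 20.
No augmenting path remains; maximum flow = 20.
In the residual graph, reachable from Plant: {Plant}.
Min-cut edges: Plant→A (9), Plant→B (11); capacity 9 + 11 = 20.
This cut is saturated, so no flow can exceed 20.

20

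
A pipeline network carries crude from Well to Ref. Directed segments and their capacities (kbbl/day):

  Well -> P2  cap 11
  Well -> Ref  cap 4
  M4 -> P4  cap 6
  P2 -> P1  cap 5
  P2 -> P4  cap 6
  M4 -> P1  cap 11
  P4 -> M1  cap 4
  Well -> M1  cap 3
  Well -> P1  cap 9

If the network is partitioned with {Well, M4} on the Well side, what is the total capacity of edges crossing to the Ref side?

44

Edges leaving {Well, M4}: Well→P2 (11), Well→P1 (9), Well→M1 (3), Well→Ref (4), M4→P1 (11), M4→P4 (6).
Cut capacity = 11 + 9 + 3 + 4 + 11 + 6 = 44.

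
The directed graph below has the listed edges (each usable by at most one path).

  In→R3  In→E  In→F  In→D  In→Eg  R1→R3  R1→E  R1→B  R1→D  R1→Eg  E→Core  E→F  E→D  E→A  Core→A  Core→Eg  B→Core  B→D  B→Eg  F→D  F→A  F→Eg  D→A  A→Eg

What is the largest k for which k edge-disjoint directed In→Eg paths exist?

Assign every edge capacity 1; by Menger, the answer equals the max flow.
Path In→Eg (+1); total 1.
Path In→F→Eg (+1); total 2.
Path In→E→Core→Eg (+1); total 3.
Path In→D→A→Eg (+1); total 4.
No residual In→Eg path; max flow = 4.
Certifying cut of size 4: {In→D, In→E, In→Eg, In→F}.

4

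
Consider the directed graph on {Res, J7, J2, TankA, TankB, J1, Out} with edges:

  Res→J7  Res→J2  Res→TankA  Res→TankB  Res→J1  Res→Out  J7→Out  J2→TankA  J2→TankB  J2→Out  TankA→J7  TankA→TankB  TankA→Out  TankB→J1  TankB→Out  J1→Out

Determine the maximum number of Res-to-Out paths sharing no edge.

6

Assign every edge capacity 1; by Menger, the answer equals the max flow.
Path Res→Out (+1); total 1.
Path Res→J7→Out (+1); total 2.
Path Res→J2→Out (+1); total 3.
Path Res→TankA→Out (+1); total 4.
Path Res→TankB→Out (+1); total 5.
Path Res→J1→Out (+1); total 6.
No residual Res→Out path; max flow = 6.
Certifying cut of size 6: {Res→J1, Res→J2, Res→J7, Res→Out, Res→TankA, Res→TankB}.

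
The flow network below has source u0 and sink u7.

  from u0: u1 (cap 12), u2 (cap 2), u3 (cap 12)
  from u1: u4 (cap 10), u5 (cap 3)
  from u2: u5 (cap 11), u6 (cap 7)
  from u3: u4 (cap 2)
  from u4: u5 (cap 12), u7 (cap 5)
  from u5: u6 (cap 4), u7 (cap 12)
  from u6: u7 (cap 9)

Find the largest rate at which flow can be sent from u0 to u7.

Augment u0→u1→u4→u7: bottleneck 5, flow now 5.
Augment u0→u1→u5→u7: bottleneck 3, flow now 8.
Augment u0→u2→u5→u7: bottleneck 2, flow now 10.
Augment u0→u1→u4→u5→u7: bottleneck 4, flow now 14.
Augment u0→u3→u4→u5→u7: bottleneck 2, flow now 16.
No augmenting path remains; maximum flow = 16.
In the residual graph, reachable from u0: {u0, u3}.
Min-cut edges: u0→u1 (12), u0→u2 (2), u3→u4 (2); capacity 12 + 2 + 2 = 16.
This cut is saturated, so no flow can exceed 16.

16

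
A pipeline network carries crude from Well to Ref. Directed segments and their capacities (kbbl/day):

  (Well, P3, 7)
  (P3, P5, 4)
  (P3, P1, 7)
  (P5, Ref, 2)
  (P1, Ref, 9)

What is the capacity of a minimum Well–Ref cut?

7

Augment Well→P3→P5→Ref: bottleneck 2, flow now 2.
Augment Well→P3→P1→Ref: bottleneck 5, flow now 7.
No augmenting path remains; maximum flow = 7.
By max-flow min-cut, the minimum cut capacity equals the max flow.
In the residual graph, reachable from Well: {Well}.
Min-cut edges: Well→P3 (7); capacity 7 = 7.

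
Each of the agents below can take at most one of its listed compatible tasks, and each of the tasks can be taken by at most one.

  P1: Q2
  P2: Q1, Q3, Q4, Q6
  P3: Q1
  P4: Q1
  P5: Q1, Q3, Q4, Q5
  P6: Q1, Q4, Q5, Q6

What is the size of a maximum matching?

5

Unit-capacity flow: source→left, listed edges, right→sink; max matching = max flow.
Augmenting path P1→Q2 (+1); matched 1.
Augmenting path P2→Q1 (+1); matched 2.
Augmenting path P5→Q3 (+1); matched 3.
Augmenting path P6→Q4 (+1); matched 4.
Augmenting path P3→Q1→P2→Q6 (+1); matched 5.
No augmenting path remains; maximum matching = 5.
König certificate: {P1, P2, P5, P6, Q1} is a vertex cover of size 5 (every listed pair touches it), so no matching can be larger.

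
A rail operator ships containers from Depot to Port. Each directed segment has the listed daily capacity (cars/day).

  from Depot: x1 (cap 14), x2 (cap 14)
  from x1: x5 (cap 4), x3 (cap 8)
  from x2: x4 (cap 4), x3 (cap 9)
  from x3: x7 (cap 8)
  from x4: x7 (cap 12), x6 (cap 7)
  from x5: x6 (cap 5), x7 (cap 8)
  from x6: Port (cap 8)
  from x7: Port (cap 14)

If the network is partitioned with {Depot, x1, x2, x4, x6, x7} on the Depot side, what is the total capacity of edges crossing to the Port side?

Edges leaving {Depot, x1, x2, x4, x6, x7}: x1→x3 (8), x1→x5 (4), x2→x3 (9), x6→Port (8), x7→Port (14).
Cut capacity = 8 + 4 + 9 + 8 + 14 = 43.

43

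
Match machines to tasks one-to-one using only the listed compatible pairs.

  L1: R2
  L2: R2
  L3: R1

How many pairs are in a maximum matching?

2

Unit-capacity flow: source→left, listed edges, right→sink; max matching = max flow.
Augmenting path L1→R2 (+1); matched 1.
Augmenting path L3→R1 (+1); matched 2.
No augmenting path remains; maximum matching = 2.
König certificate: {L3, R2} is a vertex cover of size 2 (every listed pair touches it), so no matching can be larger.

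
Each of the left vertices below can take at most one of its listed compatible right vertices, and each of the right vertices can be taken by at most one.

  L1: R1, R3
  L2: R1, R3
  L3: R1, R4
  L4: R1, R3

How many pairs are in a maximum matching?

3

Unit-capacity flow: source→left, listed edges, right→sink; max matching = max flow.
Augmenting path L1→R1 (+1); matched 1.
Augmenting path L2→R3 (+1); matched 2.
Augmenting path L3→R4 (+1); matched 3.
No augmenting path remains; maximum matching = 3.
König certificate: {L3, R1, R3} is a vertex cover of size 3 (every listed pair touches it), so no matching can be larger.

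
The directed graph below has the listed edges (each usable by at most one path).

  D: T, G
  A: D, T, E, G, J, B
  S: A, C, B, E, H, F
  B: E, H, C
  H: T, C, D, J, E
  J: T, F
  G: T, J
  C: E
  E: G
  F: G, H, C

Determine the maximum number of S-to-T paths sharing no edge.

Assign every edge capacity 1; by Menger, the answer equals the max flow.
Path S→A→T (+1); total 1.
Path S→H→T (+1); total 2.
Path S→E→G→T (+1); total 3.
Path S→B→H→D→T (+1); total 4.
Path S→F→G→J→T (+1); total 5.
No residual S→T path; max flow = 5.
Certifying cut of size 5: {E→G, S→A, S→B, S→F, S→H}.

5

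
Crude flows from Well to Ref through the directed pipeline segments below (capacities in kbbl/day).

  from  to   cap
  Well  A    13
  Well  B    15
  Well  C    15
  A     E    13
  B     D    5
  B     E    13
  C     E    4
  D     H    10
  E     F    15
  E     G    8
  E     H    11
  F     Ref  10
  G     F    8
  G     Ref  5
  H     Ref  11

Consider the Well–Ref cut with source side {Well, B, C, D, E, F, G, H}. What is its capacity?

39

Edges leaving {Well, B, C, D, E, F, G, H}: Well→A (13), F→Ref (10), G→Ref (5), H→Ref (11).
Cut capacity = 13 + 10 + 5 + 11 = 39.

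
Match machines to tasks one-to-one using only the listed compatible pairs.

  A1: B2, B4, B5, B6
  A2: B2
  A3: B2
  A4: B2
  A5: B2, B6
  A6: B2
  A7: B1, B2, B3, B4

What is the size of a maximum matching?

Unit-capacity flow: source→left, listed edges, right→sink; max matching = max flow.
Augmenting path A1→B2 (+1); matched 1.
Augmenting path A5→B6 (+1); matched 2.
Augmenting path A7→B1 (+1); matched 3.
Augmenting path A2→B2→A1→B4 (+1); matched 4.
No augmenting path remains; maximum matching = 4.
König certificate: {A1, A5, A7, B2} is a vertex cover of size 4 (every listed pair touches it), so no matching can be larger.

4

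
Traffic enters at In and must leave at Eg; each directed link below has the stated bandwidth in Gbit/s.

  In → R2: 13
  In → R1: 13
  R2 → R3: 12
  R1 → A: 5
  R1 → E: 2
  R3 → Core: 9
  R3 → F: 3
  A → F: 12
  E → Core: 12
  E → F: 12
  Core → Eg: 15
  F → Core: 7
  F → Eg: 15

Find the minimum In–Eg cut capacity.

Augment In→R2→R3→Core→Eg: bottleneck 9, flow now 9.
Augment In→R2→R3→F→Eg: bottleneck 3, flow now 12.
Augment In→R1→A→F→Eg: bottleneck 5, flow now 17.
Augment In→R1→E→Core→Eg: bottleneck 2, flow now 19.
No augmenting path remains; maximum flow = 19.
By max-flow min-cut, the minimum cut capacity equals the max flow.
In the residual graph, reachable from In: {In, R2, R1}.
Min-cut edges: R2→R3 (12), R1→A (5), R1→E (2); capacity 12 + 5 + 2 = 19.

19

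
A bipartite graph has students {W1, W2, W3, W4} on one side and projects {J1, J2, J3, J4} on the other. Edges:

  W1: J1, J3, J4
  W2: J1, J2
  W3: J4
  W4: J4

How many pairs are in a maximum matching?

Unit-capacity flow: source→left, listed edges, right→sink; max matching = max flow.
Augmenting path W1→J1 (+1); matched 1.
Augmenting path W2→J2 (+1); matched 2.
Augmenting path W3→J4 (+1); matched 3.
No augmenting path remains; maximum matching = 3.
König certificate: {W1, W2, J4} is a vertex cover of size 3 (every listed pair touches it), so no matching can be larger.

3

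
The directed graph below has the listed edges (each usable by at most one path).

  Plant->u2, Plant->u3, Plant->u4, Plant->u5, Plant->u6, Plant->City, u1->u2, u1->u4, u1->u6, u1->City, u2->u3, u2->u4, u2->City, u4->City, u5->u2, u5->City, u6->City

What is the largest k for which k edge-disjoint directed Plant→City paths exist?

5

Assign every edge capacity 1; by Menger, the answer equals the max flow.
Path Plant→City (+1); total 1.
Path Plant→u2→City (+1); total 2.
Path Plant→u4→City (+1); total 3.
Path Plant→u5→City (+1); total 4.
Path Plant→u6→City (+1); total 5.
No residual Plant→City path; max flow = 5.
Certifying cut of size 5: {Plant→City, Plant→u2, Plant→u4, Plant→u5, Plant→u6}.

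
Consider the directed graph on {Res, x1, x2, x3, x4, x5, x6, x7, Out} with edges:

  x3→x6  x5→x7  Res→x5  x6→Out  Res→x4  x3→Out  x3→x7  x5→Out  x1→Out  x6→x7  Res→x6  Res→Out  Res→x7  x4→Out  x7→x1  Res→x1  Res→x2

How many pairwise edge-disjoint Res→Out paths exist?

Assign every edge capacity 1; by Menger, the answer equals the max flow.
Path Res→Out (+1); total 1.
Path Res→x1→Out (+1); total 2.
Path Res→x4→Out (+1); total 3.
Path Res→x5→Out (+1); total 4.
Path Res→x6→Out (+1); total 5.
No residual Res→Out path; max flow = 5.
Certifying cut of size 5: {Res→Out, Res→x4, Res→x5, Res→x6, x1→Out}.

5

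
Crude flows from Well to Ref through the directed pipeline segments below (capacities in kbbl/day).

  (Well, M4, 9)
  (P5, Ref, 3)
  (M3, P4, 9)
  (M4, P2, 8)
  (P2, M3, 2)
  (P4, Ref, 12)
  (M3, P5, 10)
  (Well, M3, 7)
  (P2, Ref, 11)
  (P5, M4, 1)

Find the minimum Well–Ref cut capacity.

15

Augment Well→M4→P2→Ref: bottleneck 8, flow now 8.
Augment Well→M3→P5→Ref: bottleneck 3, flow now 11.
Augment Well→M3→P4→Ref: bottleneck 4, flow now 15.
No augmenting path remains; maximum flow = 15.
By max-flow min-cut, the minimum cut capacity equals the max flow.
In the residual graph, reachable from Well: {Well, M4}.
Min-cut edges: Well→M3 (7), M4→P2 (8); capacity 7 + 8 = 15.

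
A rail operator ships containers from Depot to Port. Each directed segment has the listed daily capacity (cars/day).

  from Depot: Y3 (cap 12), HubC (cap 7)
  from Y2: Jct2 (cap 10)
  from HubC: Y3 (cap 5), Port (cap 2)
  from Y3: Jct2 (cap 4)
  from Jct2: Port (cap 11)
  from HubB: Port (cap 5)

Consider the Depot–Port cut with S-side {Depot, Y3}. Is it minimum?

No — its capacity is 11, but the minimum cut has capacity 6.

Given cut capacity: 7 + 4 = 11.
Augment Depot→HubC→Port: bottleneck 2, flow now 2.
Augment Depot→Y3→Jct2→Port: bottleneck 4, flow now 6.
No augmenting path remains; maximum flow = 6.
In the residual graph, reachable from Depot: {Depot, HubC, Y3}.
Min-cut edges: HubC→Port (2), Y3→Jct2 (4); capacity 2 + 4 = 6.
Cut capacity 11 exceeds the max flow 6, so it is not minimum.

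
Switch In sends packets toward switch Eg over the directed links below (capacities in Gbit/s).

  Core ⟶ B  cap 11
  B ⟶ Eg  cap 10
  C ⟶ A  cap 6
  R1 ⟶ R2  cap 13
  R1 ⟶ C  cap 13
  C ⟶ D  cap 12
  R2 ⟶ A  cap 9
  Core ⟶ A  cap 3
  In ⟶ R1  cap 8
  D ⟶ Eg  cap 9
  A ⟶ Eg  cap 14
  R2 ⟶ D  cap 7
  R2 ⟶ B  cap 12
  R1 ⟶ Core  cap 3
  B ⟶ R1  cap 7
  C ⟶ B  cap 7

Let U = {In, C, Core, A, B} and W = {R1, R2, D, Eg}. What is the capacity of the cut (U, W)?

51

Edges leaving {In, C, Core, A, B}: In→R1 (8), C→D (12), A→Eg (14), B→R1 (7), B→Eg (10).
Cut capacity = 8 + 12 + 14 + 7 + 10 = 51.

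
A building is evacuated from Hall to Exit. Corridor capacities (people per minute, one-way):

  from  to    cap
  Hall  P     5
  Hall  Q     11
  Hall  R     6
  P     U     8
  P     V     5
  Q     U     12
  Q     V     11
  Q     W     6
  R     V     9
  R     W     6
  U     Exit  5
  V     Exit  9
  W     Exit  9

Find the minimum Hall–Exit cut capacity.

22

Augment Hall→P→U→Exit: bottleneck 5, flow now 5.
Augment Hall→Q→V→Exit: bottleneck 9, flow now 14.
Augment Hall→Q→W→Exit: bottleneck 2, flow now 16.
Augment Hall→R→W→Exit: bottleneck 6, flow now 22.
No augmenting path remains; maximum flow = 22.
By max-flow min-cut, the minimum cut capacity equals the max flow.
In the residual graph, reachable from Hall: {Hall}.
Min-cut edges: Hall→P (5), Hall→Q (11), Hall→R (6); capacity 5 + 11 + 6 = 22.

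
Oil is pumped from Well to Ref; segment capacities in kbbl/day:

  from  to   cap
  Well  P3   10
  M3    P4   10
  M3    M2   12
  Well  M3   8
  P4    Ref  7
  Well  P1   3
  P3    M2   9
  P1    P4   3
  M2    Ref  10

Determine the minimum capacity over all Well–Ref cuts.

Augment Well→P1→P4→Ref: bottleneck 3, flow now 3.
Augment Well→M3→P4→Ref: bottleneck 4, flow now 7.
Augment Well→M3→M2→Ref: bottleneck 4, flow now 11.
Augment Well→P3→M2→Ref: bottleneck 6, flow now 17.
No augmenting path remains; maximum flow = 17.
By max-flow min-cut, the minimum cut capacity equals the max flow.
In the residual graph, reachable from Well: {Well, P1, M3, P3, P4, M2}.
Min-cut edges: P4→Ref (7), M2→Ref (10); capacity 7 + 10 = 17.

17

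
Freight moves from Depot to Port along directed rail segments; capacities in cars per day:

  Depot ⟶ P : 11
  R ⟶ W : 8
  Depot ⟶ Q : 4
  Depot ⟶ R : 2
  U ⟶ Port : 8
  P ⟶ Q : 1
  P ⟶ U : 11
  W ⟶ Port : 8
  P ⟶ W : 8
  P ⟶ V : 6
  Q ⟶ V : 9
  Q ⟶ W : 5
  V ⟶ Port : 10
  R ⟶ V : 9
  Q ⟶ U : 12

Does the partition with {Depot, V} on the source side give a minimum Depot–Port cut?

No — its capacity is 27, but the minimum cut has capacity 17.

Given cut capacity: 11 + 4 + 2 + 10 = 27.
Augment Depot→P→U→Port: bottleneck 8, flow now 8.
Augment Depot→P→V→Port: bottleneck 3, flow now 11.
Augment Depot→Q→V→Port: bottleneck 4, flow now 15.
Augment Depot→R→V→Port: bottleneck 2, flow now 17.
No augmenting path remains; maximum flow = 17.
In the residual graph, reachable from Depot: {Depot}.
Min-cut edges: Depot→P (11), Depot→Q (4), Depot→R (2); capacity 11 + 4 + 2 = 17.
Cut capacity 27 exceeds the max flow 17, so it is not minimum.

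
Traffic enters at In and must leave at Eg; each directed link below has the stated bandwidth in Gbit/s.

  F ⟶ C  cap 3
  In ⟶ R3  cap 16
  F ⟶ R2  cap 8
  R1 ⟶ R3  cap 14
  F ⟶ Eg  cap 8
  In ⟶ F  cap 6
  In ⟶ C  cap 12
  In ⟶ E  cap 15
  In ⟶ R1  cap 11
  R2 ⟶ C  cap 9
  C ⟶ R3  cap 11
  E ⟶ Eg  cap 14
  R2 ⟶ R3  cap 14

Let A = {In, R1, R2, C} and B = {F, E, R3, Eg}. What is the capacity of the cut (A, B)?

76

Edges leaving {In, R1, R2, C}: In→F (6), In→E (15), In→R3 (16), R1→R3 (14), R2→R3 (14), C→R3 (11).
Cut capacity = 6 + 15 + 16 + 14 + 14 + 11 = 76.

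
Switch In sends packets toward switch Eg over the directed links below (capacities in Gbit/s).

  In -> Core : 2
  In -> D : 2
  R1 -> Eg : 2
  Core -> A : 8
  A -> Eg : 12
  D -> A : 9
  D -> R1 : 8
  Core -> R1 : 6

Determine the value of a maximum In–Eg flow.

4

Augment In→D→A→Eg: bottleneck 2, flow now 2.
Augment In→Core→A→Eg: bottleneck 2, flow now 4.
No augmenting path remains; maximum flow = 4.
In the residual graph, reachable from In: {In}.
Min-cut edges: In→D (2), In→Core (2); capacity 2 + 2 = 4.
This cut is saturated, so no flow can exceed 4.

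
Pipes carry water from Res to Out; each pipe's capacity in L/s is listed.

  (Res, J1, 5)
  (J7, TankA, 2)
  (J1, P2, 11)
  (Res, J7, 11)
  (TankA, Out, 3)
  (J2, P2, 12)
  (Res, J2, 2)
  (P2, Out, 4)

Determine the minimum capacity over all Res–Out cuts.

6

Augment Res→J2→P2→Out: bottleneck 2, flow now 2.
Augment Res→J7→TankA→Out: bottleneck 2, flow now 4.
Augment Res→J1→P2→Out: bottleneck 2, flow now 6.
No augmenting path remains; maximum flow = 6.
By max-flow min-cut, the minimum cut capacity equals the max flow.
In the residual graph, reachable from Res: {Res, J2, J7, J1, P2}.
Min-cut edges: J7→TankA (2), P2→Out (4); capacity 2 + 4 = 6.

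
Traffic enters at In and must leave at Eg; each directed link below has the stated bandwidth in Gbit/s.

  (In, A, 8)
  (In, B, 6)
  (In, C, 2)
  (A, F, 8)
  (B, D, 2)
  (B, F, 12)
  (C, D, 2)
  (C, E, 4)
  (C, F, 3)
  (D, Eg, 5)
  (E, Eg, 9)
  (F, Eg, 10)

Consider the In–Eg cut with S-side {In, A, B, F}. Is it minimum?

Given cut capacity: 2 + 2 + 10 = 14.
Augment In→A→F→Eg: bottleneck 8, flow now 8.
Augment In→B→D→Eg: bottleneck 2, flow now 10.
Augment In→B→F→Eg: bottleneck 2, flow now 12.
Augment In→C→D→Eg: bottleneck 2, flow now 14.
No augmenting path remains; maximum flow = 14.
Cut capacity 14 equals the max flow, so it is a minimum cut.

Yes — it is a minimum cut (capacity 14).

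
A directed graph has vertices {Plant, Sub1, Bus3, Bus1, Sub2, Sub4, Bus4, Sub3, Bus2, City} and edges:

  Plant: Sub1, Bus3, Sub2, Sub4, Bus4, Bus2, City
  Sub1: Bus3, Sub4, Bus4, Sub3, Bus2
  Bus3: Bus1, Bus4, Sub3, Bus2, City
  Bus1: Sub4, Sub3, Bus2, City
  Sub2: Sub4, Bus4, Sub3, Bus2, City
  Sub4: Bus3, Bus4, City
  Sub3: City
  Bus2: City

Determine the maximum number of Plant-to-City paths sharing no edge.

Assign every edge capacity 1; by Menger, the answer equals the max flow.
Path Plant→City (+1); total 1.
Path Plant→Bus3→City (+1); total 2.
Path Plant→Sub2→City (+1); total 3.
Path Plant→Sub4→City (+1); total 4.
Path Plant→Bus2→City (+1); total 5.
Path Plant→Sub1→Sub3→City (+1); total 6.
No residual Plant→City path; max flow = 6.
Certifying cut of size 6: {Plant→Bus2, Plant→Bus3, Plant→City, Plant→Sub1, Plant→Sub2, Plant→Sub4}.

6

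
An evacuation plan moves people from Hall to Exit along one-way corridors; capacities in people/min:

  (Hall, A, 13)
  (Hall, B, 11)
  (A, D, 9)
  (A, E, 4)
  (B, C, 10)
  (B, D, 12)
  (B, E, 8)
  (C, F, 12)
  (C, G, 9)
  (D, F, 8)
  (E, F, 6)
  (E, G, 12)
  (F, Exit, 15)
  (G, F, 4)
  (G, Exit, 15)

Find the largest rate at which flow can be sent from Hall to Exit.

23

Augment Hall→A→D→F→Exit: bottleneck 8, flow now 8.
Augment Hall→A→E→F→Exit: bottleneck 4, flow now 12.
Augment Hall→B→C→F→Exit: bottleneck 3, flow now 15.
Augment Hall→B→C→G→Exit: bottleneck 7, flow now 22.
Augment Hall→B→E→G→Exit: bottleneck 1, flow now 23.
No augmenting path remains; maximum flow = 23.
In the residual graph, reachable from Hall: {Hall, A, D}.
Min-cut edges: Hall→B (11), A→E (4), D→F (8); capacity 11 + 4 + 8 = 23.
This cut is saturated, so no flow can exceed 23.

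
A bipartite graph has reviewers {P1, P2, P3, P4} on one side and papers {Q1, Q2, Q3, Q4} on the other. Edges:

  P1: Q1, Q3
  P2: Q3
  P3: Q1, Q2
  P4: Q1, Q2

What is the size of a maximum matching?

Unit-capacity flow: source→left, listed edges, right→sink; max matching = max flow.
Augmenting path P1→Q1 (+1); matched 1.
Augmenting path P2→Q3 (+1); matched 2.
Augmenting path P3→Q2 (+1); matched 3.
No augmenting path remains; maximum matching = 3.
König certificate: {Q1, Q2, Q3} is a vertex cover of size 3 (every listed pair touches it), so no matching can be larger.

3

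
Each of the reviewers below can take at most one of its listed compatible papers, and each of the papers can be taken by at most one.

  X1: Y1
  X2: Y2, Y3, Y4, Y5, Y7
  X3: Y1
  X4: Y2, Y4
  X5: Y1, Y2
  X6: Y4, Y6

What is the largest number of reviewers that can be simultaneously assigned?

Unit-capacity flow: source→left, listed edges, right→sink; max matching = max flow.
Augmenting path X1→Y1 (+1); matched 1.
Augmenting path X2→Y2 (+1); matched 2.
Augmenting path X4→Y4 (+1); matched 3.
Augmenting path X6→Y6 (+1); matched 4.
Augmenting path X5→Y2→X2→Y3 (+1); matched 5.
No augmenting path remains; maximum matching = 5.
König certificate: {X2, X4, X5, X6, Y1} is a vertex cover of size 5 (every listed pair touches it), so no matching can be larger.

5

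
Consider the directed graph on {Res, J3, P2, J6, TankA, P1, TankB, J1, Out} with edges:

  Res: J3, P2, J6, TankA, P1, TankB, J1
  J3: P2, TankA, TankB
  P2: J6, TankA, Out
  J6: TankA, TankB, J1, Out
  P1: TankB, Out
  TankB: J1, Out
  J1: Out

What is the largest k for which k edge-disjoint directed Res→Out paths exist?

Assign every edge capacity 1; by Menger, the answer equals the max flow.
Path Res→P2→Out (+1); total 1.
Path Res→J6→Out (+1); total 2.
Path Res→P1→Out (+1); total 3.
Path Res→TankB→Out (+1); total 4.
Path Res→J1→Out (+1); total 5.
No residual Res→Out path; max flow = 5.
Certifying cut of size 5: {J1→Out, J6→Out, P2→Out, Res→P1, TankB→Out}.

5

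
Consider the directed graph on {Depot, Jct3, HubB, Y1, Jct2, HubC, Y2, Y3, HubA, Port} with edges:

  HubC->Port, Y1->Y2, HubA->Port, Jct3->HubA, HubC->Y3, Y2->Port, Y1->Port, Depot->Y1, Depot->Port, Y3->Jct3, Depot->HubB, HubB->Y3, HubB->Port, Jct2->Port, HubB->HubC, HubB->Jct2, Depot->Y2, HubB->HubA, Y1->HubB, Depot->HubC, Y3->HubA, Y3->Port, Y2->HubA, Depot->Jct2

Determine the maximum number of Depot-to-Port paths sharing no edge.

Assign every edge capacity 1; by Menger, the answer equals the max flow.
Path Depot→Port (+1); total 1.
Path Depot→HubB→Port (+1); total 2.
Path Depot→Y1→Port (+1); total 3.
Path Depot→Jct2→Port (+1); total 4.
Path Depot→HubC→Port (+1); total 5.
Path Depot→Y2→Port (+1); total 6.
No residual Depot→Port path; max flow = 6.
Certifying cut of size 6: {Depot→HubB, Depot→HubC, Depot→Jct2, Depot→Port, Depot→Y1, Depot→Y2}.

6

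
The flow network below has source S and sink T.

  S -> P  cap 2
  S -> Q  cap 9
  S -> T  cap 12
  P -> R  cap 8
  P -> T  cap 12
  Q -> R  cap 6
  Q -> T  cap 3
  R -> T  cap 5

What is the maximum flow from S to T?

22

Augment S→T: bottleneck 12, flow now 12.
Augment S→P→T: bottleneck 2, flow now 14.
Augment S→Q→T: bottleneck 3, flow now 17.
Augment S→Q→R→T: bottleneck 5, flow now 22.
No augmenting path remains; maximum flow = 22.
In the residual graph, reachable from S: {S, Q, R}.
Min-cut edges: S→P (2), S→T (12), Q→T (3), R→T (5); capacity 2 + 12 + 3 + 5 = 22.
This cut is saturated, so no flow can exceed 22.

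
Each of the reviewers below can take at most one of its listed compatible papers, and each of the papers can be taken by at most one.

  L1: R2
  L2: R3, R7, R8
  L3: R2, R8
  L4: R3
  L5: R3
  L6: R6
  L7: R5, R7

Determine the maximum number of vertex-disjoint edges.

Unit-capacity flow: source→left, listed edges, right→sink; max matching = max flow.
Augmenting path L1→R2 (+1); matched 1.
Augmenting path L2→R3 (+1); matched 2.
Augmenting path L3→R8 (+1); matched 3.
Augmenting path L6→R6 (+1); matched 4.
Augmenting path L7→R5 (+1); matched 5.
Augmenting path L4→R3→L2→R7 (+1); matched 6.
No augmenting path remains; maximum matching = 6.
König certificate: {L1, L2, L3, L6, L7, R3} is a vertex cover of size 6 (every listed pair touches it), so no matching can be larger.

6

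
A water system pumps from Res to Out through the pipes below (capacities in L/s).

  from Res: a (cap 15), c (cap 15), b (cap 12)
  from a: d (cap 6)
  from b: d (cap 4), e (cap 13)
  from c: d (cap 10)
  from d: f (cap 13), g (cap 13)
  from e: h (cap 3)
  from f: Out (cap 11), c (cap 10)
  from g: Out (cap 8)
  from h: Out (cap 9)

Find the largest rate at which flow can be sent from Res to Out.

Augment Res→a→d→f→Out: bottleneck 6, flow now 6.
Augment Res→b→d→f→Out: bottleneck 4, flow now 10.
Augment Res→b→e→h→Out: bottleneck 3, flow now 13.
Augment Res→c→d→f→Out: bottleneck 1, flow now 14.
Augment Res→c→d→g→Out: bottleneck 8, flow now 22.
No augmenting path remains; maximum flow = 22.
In the residual graph, reachable from Res: {Res, a, b, c, d, e, f, g}.
Min-cut edges: e→h (3), f→Out (11), g→Out (8); capacity 3 + 11 + 8 = 22.
This cut is saturated, so no flow can exceed 22.

22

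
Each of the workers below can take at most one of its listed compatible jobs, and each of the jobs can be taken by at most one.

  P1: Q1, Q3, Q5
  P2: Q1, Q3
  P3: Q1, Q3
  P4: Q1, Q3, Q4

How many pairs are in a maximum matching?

Unit-capacity flow: source→left, listed edges, right→sink; max matching = max flow.
Augmenting path P1→Q1 (+1); matched 1.
Augmenting path P2→Q3 (+1); matched 2.
Augmenting path P4→Q4 (+1); matched 3.
Augmenting path P3→Q1→P1→Q5 (+1); matched 4.
No augmenting path remains; maximum matching = 4.
König certificate: {P1, P2, P3, P4} is a vertex cover of size 4 (every listed pair touches it), so no matching can be larger.

4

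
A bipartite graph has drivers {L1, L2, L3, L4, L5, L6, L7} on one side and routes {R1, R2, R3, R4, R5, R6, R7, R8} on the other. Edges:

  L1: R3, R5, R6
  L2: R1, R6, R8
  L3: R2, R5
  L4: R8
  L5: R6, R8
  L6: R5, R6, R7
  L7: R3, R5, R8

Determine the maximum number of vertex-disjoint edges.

7

Unit-capacity flow: source→left, listed edges, right→sink; max matching = max flow.
Augmenting path L1→R3 (+1); matched 1.
Augmenting path L2→R1 (+1); matched 2.
Augmenting path L3→R2 (+1); matched 3.
Augmenting path L4→R8 (+1); matched 4.
Augmenting path L5→R6 (+1); matched 5.
Augmenting path L6→R5 (+1); matched 6.
Augmenting path L7→R5→L6→R7 (+1); matched 7.
No augmenting path remains; maximum matching = 7.
König certificate: {L1, L2, L3, L4, L5, L6, L7} is a vertex cover of size 7 (every listed pair touches it), so no matching can be larger.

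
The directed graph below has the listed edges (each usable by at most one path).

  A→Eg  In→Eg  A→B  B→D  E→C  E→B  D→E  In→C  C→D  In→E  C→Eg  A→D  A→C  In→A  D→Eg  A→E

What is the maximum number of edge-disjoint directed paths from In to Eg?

4

Assign every edge capacity 1; by Menger, the answer equals the max flow.
Path In→Eg (+1); total 1.
Path In→A→Eg (+1); total 2.
Path In→C→Eg (+1); total 3.
Path In→E→B→D→Eg (+1); total 4.
No residual In→Eg path; max flow = 4.
Certifying cut of size 4: {In→A, In→C, In→E, In→Eg}.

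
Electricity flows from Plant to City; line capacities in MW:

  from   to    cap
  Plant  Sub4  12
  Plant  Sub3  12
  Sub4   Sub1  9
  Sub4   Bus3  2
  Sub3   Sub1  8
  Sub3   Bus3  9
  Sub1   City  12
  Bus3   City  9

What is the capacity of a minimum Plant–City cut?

Augment Plant→Sub4→Sub1→City: bottleneck 9, flow now 9.
Augment Plant→Sub4→Bus3→City: bottleneck 2, flow now 11.
Augment Plant→Sub3→Sub1→City: bottleneck 3, flow now 14.
Augment Plant→Sub3→Bus3→City: bottleneck 7, flow now 21.
No augmenting path remains; maximum flow = 21.
By max-flow min-cut, the minimum cut capacity equals the max flow.
In the residual graph, reachable from Plant: {Plant, Sub4, Sub3, Sub1, Bus3}.
Min-cut edges: Sub1→City (12), Bus3→City (9); capacity 12 + 9 = 21.

21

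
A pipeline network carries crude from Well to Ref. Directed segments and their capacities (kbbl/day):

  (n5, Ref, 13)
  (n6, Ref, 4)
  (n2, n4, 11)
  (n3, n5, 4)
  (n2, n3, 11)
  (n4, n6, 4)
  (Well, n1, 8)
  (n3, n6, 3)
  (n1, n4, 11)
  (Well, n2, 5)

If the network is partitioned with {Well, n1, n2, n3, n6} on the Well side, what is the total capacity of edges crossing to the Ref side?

30

Edges leaving {Well, n1, n2, n3, n6}: n1→n4 (11), n2→n4 (11), n3→n5 (4), n6→Ref (4).
Cut capacity = 11 + 11 + 4 + 4 = 30.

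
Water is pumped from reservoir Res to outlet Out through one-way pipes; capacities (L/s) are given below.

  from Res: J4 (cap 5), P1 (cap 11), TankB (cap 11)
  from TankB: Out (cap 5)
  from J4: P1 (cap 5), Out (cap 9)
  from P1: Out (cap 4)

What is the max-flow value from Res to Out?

14

Augment Res→TankB→Out: bottleneck 5, flow now 5.
Augment Res→J4→Out: bottleneck 5, flow now 10.
Augment Res→P1→Out: bottleneck 4, flow now 14.
No augmenting path remains; maximum flow = 14.
In the residual graph, reachable from Res: {Res, TankB, P1}.
Min-cut edges: Res→J4 (5), TankB→Out (5), P1→Out (4); capacity 5 + 5 + 4 = 14.
This cut is saturated, so no flow can exceed 14.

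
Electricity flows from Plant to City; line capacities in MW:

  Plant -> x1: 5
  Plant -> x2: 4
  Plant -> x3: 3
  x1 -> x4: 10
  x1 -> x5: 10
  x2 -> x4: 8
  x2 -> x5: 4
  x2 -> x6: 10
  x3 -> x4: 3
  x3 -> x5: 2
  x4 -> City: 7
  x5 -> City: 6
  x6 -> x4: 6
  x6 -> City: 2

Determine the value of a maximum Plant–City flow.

12

Augment Plant→x1→x4→City: bottleneck 5, flow now 5.
Augment Plant→x2→x4→City: bottleneck 2, flow now 7.
Augment Plant→x2→x5→City: bottleneck 2, flow now 9.
Augment Plant→x3→x5→City: bottleneck 2, flow now 11.
Augment Plant→x3→x4→x1→x5→City: bottleneck 1, flow now 12. (uses reverse residual edge)
No augmenting path remains; maximum flow = 12.
In the residual graph, reachable from Plant: {Plant}.
Min-cut edges: Plant→x1 (5), Plant→x2 (4), Plant→x3 (3); capacity 5 + 4 + 3 = 12.
This cut is saturated, so no flow can exceed 12.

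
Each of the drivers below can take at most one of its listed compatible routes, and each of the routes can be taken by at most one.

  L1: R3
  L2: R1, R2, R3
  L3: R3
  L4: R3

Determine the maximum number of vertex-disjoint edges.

Unit-capacity flow: source→left, listed edges, right→sink; max matching = max flow.
Augmenting path L1→R3 (+1); matched 1.
Augmenting path L2→R1 (+1); matched 2.
No augmenting path remains; maximum matching = 2.
König certificate: {L2, R3} is a vertex cover of size 2 (every listed pair touches it), so no matching can be larger.

2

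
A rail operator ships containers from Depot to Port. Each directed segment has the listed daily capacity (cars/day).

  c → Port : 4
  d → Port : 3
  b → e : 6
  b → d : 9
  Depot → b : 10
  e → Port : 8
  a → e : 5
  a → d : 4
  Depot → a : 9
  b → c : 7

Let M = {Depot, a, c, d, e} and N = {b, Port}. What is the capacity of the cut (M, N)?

Edges leaving {Depot, a, c, d, e}: Depot→b (10), c→Port (4), d→Port (3), e→Port (8).
Cut capacity = 10 + 4 + 3 + 8 = 25.

25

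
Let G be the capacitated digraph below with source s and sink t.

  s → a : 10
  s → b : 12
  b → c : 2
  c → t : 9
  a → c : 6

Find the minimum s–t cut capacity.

8

Augment s→a→c→t: bottleneck 6, flow now 6.
Augment s→b→c→t: bottleneck 2, flow now 8.
No augmenting path remains; maximum flow = 8.
By max-flow min-cut, the minimum cut capacity equals the max flow.
In the residual graph, reachable from s: {s, a, b}.
Min-cut edges: a→c (6), b→c (2); capacity 6 + 2 = 8.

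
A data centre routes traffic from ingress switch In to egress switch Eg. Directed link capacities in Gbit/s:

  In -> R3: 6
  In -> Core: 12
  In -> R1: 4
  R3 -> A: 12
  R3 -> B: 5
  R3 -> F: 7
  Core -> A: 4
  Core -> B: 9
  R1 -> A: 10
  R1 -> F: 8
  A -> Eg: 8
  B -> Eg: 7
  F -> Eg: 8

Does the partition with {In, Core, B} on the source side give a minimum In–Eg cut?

Yes — it is a minimum cut (capacity 21).

Given cut capacity: 6 + 4 + 4 + 7 = 21.
Augment In→R3→A→Eg: bottleneck 6, flow now 6.
Augment In→Core→A→Eg: bottleneck 2, flow now 8.
Augment In→Core→B→Eg: bottleneck 7, flow now 15.
Augment In→R1→F→Eg: bottleneck 4, flow now 19.
Augment In→Core→A→R3→F→Eg: bottleneck 2, flow now 21. (uses reverse residual edge)
No augmenting path remains; maximum flow = 21.
Cut capacity 21 equals the max flow, so it is a minimum cut.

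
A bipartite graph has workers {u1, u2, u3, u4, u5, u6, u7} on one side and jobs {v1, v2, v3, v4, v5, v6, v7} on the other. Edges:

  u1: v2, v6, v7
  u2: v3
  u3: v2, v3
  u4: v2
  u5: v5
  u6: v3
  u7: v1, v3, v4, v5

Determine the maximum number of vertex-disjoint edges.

5

Unit-capacity flow: source→left, listed edges, right→sink; max matching = max flow.
Augmenting path u1→v2 (+1); matched 1.
Augmenting path u2→v3 (+1); matched 2.
Augmenting path u5→v5 (+1); matched 3.
Augmenting path u7→v1 (+1); matched 4.
Augmenting path u3→v2→u1→v6 (+1); matched 5.
No augmenting path remains; maximum matching = 5.
König certificate: {u1, u5, u7, v2, v3} is a vertex cover of size 5 (every listed pair touches it), so no matching can be larger.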